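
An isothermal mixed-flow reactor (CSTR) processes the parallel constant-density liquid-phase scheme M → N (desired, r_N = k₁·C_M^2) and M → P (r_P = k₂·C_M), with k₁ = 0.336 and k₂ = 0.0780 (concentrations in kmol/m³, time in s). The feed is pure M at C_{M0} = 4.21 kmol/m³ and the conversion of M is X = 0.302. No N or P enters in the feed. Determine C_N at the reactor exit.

1.18 kmol/m³

Exit C_M = C_{M0}(1−X) = 4.21×0.698 = 2.939 kmol/m³.
In a CSTR the entire volume is at exit conditions, so r_N = 0.336×2.939^2 = 2.901 and r_P = 0.0780×2.939 = 0.2292.
Fraction of consumed M going to N: r_N/(r_N+r_P) = 0.9268.
C_N = 0.9268·C_{M0}·X = 0.9268×4.21×0.302 = 1.18 kmol/m³.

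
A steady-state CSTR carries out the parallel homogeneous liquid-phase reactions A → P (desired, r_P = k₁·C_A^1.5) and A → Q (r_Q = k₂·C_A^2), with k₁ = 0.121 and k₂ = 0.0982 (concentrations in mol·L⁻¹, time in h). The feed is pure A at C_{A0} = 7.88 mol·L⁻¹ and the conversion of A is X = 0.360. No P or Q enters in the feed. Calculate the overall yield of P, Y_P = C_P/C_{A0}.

0.128

Exit C_A = C_{A0}(1−X) = 7.88×0.640 = 5.043 mol·L⁻¹.
Rates in a CSTR are evaluated at the outlet concentration: r_P = 0.121×5.043^1.5 = 1.370, r_Q = 0.0982×5.043^2 = 2.498.
Fraction of consumed A going to P: r_P/(r_P+r_Q) = 0.3543.
C_P = 0.3543·C_{A0}·X = 0.3543×7.88×0.360 = 1.01 mol·L⁻¹; Y_P = C_P/C_{A0} = 0.128.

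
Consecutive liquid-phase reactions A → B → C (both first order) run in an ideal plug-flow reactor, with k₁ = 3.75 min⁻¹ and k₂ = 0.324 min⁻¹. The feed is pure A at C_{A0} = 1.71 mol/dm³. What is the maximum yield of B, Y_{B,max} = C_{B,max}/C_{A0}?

For a first-order series the maximum intermediate yield is C_{B,max}/C_{A0} = (k₁/k₂)^[k₂/(k₂−k₁)].
= (3.75/0.324)^(0.324/(0.324−3.75)) = (11.57)^(-0.09457) = 0.7933.

0.793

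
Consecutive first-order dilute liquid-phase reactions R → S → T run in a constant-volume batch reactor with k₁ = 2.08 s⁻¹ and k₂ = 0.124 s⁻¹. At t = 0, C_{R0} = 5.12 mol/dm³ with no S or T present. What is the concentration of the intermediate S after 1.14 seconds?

4.22 mol/dm³

For first-order series with pure R initially, C_S(t) = k₁C_{R0}/(k₂−k₁)·(e^(−k₁t) − e^(−k₂t)).
e^(−k₁t) = e^(−2.08×1.14) = e^(−2.371) = 0.09337; e^(−k₂t) = e^(−0.1414) = 0.8682.
C_S = 2.08×5.12/(0.124−2.08) × (0.09337−0.8682) = (-5.445)×(-0.7748) = 4.219 mol/dm³.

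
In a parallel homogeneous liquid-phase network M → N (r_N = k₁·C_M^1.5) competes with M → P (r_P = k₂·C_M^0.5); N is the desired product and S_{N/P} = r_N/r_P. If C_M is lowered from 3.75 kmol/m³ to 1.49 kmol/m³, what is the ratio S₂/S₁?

S_{N/P} = (k₁/k₂)·C_M, so S₂/S₁ = (C_{M,2}/C_{M,1}).
= 1.49/3.75 = 0.397.

0.397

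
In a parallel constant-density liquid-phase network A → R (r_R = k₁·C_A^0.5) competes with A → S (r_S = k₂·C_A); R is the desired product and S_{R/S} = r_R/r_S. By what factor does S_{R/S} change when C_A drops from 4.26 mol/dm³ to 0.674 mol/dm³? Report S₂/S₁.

S_{R/S} = (k₁/k₂)·C_A^-0.5, so S₂/S₁ = (C_{A,2}/C_{A,1})^-0.5.
= (0.674/4.26)^(-0.5) = (0.1582)^(-0.5) = 2.51.

2.51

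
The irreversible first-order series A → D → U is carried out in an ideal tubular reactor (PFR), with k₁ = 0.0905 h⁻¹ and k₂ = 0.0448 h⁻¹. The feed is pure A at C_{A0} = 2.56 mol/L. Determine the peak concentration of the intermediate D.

1.28 mol/L

For a first-order series the maximum intermediate yield is C_{D,max}/C_{A0} = (k₁/k₂)^[k₂/(k₂−k₁)].
= (0.0905/0.0448)^(0.0448/(0.0448−0.0905)) = (2.020)^(-0.9803) = 0.5019.
C_{D,max} = 0.5019×2.56 = 1.28 mol/L.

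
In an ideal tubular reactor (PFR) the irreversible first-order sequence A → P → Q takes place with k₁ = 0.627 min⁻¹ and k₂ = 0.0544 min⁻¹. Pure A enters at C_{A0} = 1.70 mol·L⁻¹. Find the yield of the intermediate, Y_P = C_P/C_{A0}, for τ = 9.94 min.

0.635

The intermediate concentration in a first-order A→B→C sequence is C_P = k₁C_{A0}(e^(−k₁τ) − e^(−k₂τ))/(k₂−k₁).
e^(−k₁τ) = e^(−0.627×9.94) = e^(−6.232) = 0.001965; e^(−k₂τ) = e^(−0.5407) = 0.5823.
C_P = 0.627×1.70/(0.0544−0.627) × (0.001965−0.5823) = (-1.862)×(-0.5804) = 1.080 mol·L⁻¹.
Y_P = C_P/C_{A0} = 1.080/1.70 = 0.635.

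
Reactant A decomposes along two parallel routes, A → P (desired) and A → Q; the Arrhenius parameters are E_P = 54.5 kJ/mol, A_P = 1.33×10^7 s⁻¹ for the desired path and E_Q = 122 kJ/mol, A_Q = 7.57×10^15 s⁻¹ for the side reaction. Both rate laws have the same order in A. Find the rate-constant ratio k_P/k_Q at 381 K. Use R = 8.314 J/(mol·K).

With equal orders, S_{P/Q} = k_P/k_Q = (A_P/A_Q)·exp[(E_Q−E_P)/(RT)].
(E_Q−E_P)/(RT) = (122−54.5)×10³/(8.314×381) = 67500/3168 = 21.31.
k_P/k_Q = (1.33×10^7/7.57×10^15)·exp(21.31) = 1.757×10^-9 × 1.797×10^9 = 3.16.

3.16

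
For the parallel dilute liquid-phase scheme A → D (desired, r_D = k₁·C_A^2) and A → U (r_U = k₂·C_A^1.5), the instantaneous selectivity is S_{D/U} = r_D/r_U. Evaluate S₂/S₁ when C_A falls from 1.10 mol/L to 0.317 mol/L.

0.537

S_{D/U} = (k₁/k₂)·C_A^0.5, so S₂/S₁ = (C_{A,2}/C_{A,1})^0.5.
= (0.317/1.10)^0.5 = (0.2882)^0.5 = 0.537.
Selectivity toward D falls as C_A falls — high-concentration operation is favoured.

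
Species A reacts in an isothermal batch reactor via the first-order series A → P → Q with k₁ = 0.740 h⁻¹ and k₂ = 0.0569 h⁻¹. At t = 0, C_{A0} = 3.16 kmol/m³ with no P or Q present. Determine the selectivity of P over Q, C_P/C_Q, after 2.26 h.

11.9

Solving the coupled first-order balances gives C_P(t) = [k₁/(k₂−k₁)]·C_{A0}·(e^(−k₁t) − e^(−k₂t)).
e^(−k₁t) = e^(−0.740×2.26) = e^(−1.672) = 0.1878; e^(−k₂t) = e^(−0.1286) = 0.8793.
C_P = 0.740×3.16/(0.0569−0.740) × (0.1878−0.8793) = (-3.423)×(-0.6915) = 2.367 kmol/m³.
C_A = C_{A0}e^(−k₁t) = 0.5934 kmol/m³, so C_Q = C_{A0}−C_A−C_P = 0.1993 kmol/m³; C_P/C_Q = 11.9.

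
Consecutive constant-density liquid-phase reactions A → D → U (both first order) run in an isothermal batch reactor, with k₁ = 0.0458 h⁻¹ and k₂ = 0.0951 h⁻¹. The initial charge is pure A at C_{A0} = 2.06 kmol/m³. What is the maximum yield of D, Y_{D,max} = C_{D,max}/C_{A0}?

0.244

At the optimum, C_{D,max}/C_{A0} = (k₁/k₂)^[k₂/(k₂−k₁)].
= (0.0458/0.0951)^(0.0951/(0.0951−0.0458)) = (0.4816)^(1.929) = 0.2443.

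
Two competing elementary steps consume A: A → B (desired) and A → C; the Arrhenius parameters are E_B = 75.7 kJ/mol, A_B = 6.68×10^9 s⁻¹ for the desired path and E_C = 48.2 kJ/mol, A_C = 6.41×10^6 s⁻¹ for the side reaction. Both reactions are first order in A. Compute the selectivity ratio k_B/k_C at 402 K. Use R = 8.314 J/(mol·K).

0.278

Since both paths have the same order in A, the concentration cancels and S_{B/C} = k_B/k_C = (A_B/A_C)·exp[(E_C−E_B)/(RT)].
(E_C−E_B)/(RT) = (48.2−75.7)×10³/(8.314×402) = -27500/3342 = -8.228.
k_B/k_C = (6.68×10^9/6.41×10^6)·exp(-8.228) = 1042 × 2.671×10^-4 = 0.278.
Since E_B > E_C, raising the temperature improves selectivity toward B.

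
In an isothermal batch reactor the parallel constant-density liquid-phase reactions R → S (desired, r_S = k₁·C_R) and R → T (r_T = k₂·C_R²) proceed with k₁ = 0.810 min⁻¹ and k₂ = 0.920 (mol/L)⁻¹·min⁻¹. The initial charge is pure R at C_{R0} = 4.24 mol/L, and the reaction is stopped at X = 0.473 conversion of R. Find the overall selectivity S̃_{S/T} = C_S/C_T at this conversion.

0.279

C_R = C_{R0}(1−X) = 2.234 mol/L.
Along a PFR/batch, dC_S/dC_R = −r_S/(r_S+r_T) = −k₁/(k₁+k₂·C_R).
Integrating from C_{R0} to C_R: C_S = (0.810/0.920)·ln[(0.810+0.920·4.24)/(0.810+0.920·2.23)] = 0.8804·ln(4.711/2.866) = 0.4376 mol/L.
C_T = (C_{R0}−C_R)−C_S = 1.568 mol/L; S̃_{S/T} = 0.4376/1.568 = 0.279.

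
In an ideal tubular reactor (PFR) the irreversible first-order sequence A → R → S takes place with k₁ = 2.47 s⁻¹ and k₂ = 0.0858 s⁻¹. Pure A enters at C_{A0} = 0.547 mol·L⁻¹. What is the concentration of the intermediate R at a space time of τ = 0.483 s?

Solving the coupled first-order balances gives C_R(τ) = [k₁/(k₂−k₁)]·C_{A0}·(e^(−k₁τ) − e^(−k₂τ)).
e^(−k₁τ) = e^(−2.47×0.483) = e^(−1.193) = 0.3033; e^(−k₂τ) = e^(−0.04144) = 0.9594.
C_R = 2.47×0.547/(0.0858−2.47) × (0.3033−0.9594) = (-0.5667)×(-0.6561) = 0.3718 mol·L⁻¹.

0.372 mol·L⁻¹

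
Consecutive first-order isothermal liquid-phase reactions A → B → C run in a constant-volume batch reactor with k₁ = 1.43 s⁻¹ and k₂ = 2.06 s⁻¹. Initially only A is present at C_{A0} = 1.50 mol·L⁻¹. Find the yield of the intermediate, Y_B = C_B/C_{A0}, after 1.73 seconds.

0.127

For first-order series with pure A initially, C_B(t) = k₁C_{A0}/(k₂−k₁)·(e^(−k₁t) − e^(−k₂t)).
e^(−k₁t) = e^(−1.43×1.73) = e^(−2.474) = 0.08426; e^(−k₂t) = e^(−3.564) = 0.02833.
C_B = 1.43×1.50/(2.06−1.43) × (0.08426−0.02833) = 3.405×0.05592 = 0.1904 mol·L⁻¹.
Y_B = C_B/C_{A0} = 0.1904/1.50 = 0.127.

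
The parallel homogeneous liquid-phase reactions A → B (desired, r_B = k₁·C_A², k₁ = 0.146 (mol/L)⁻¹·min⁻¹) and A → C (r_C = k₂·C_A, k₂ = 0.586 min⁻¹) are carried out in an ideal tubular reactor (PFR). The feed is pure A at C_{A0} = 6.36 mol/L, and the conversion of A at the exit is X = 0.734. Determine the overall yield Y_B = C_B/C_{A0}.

C_A = C_{A0}(1−X) = 1.692 mol/L.
Along a PFR/batch, dC_C/dC_A = −r_C/(r_B+r_C) = −k₂/(k₂+k₁·C_A).
Integrating from C_{A0} to C_A: C_C = (0.586/0.146)·ln[(0.586+0.146·6.36)/(0.586+0.146·1.69)] = 4.014·ln(1.515/0.8330) = 2.400 mol/L.
Then C_B = (C_{A0}−C_A) − C_C = 4.668 − 2.400 = 2.269 mol/L.
Y_B = C_B/C_{A0} = 2.269/6.36 = 0.357.

0.357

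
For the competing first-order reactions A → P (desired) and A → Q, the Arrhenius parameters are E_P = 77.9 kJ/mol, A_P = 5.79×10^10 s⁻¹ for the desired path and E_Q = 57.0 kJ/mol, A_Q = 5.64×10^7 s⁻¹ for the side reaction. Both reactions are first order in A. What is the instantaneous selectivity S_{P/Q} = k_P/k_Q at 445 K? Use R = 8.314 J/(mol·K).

Since both paths have the same order in A, the concentration cancels and S_{P/Q} = k_P/k_Q = (A_P/A_Q)·exp[(E_Q−E_P)/(RT)].
(E_Q−E_P)/(RT) = (57.0−77.9)×10³/(8.314×445) = -20900/3700 = -5.649.
k_P/k_Q = (5.79×10^10/5.64×10^7)·exp(-5.649) = 1027 × 0.003521 = 3.61.
Since E_P > E_Q, raising the temperature improves selectivity toward P.

3.61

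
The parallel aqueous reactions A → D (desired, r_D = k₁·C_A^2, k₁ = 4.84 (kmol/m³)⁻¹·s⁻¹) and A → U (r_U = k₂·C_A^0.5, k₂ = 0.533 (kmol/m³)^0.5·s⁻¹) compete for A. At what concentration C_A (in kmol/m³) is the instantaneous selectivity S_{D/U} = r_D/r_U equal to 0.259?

S_{D/U} = (k₁/k₂)·C_A^1.5 ⇒ C_A = (S·k₂/k₁)^(1/1.5).
= (0.259×0.533/4.84)^(0.6667) = (0.02852)^(0.6667) = 0.0934 kmol/m³.

0.0934 kmol/m³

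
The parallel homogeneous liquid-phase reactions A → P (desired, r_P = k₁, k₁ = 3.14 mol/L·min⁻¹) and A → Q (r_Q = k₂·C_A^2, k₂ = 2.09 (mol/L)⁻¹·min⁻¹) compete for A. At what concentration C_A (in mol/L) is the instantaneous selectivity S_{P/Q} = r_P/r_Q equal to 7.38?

0.451 mol/L

S_{P/Q} = (k₁/k₂)·C_A^-2 ⇒ C_A = (S·k₂/k₁)^(-0.5).
= (7.38×2.09/3.14)^(-0.5) = (4.912)^(-0.5) = 0.451 mol/L.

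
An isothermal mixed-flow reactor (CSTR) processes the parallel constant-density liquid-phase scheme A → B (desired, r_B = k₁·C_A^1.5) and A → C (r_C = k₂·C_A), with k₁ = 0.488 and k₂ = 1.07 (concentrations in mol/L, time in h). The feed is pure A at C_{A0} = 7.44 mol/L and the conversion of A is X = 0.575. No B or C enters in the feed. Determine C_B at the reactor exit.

Exit C_A = C_{A0}(1−X) = 7.44×0.425 = 3.162 mol/L.
Rates in a CSTR are evaluated at the outlet concentration: r_B = 0.488×3.162^1.5 = 2.744, r_C = 1.07×3.162 = 3.383.
Fraction of consumed A going to B: r_B/(r_B+r_C) = 0.4478.
C_B = 0.4478·C_{A0}·X = 0.4478×7.44×0.575 = 1.92 mol/L.

1.92 mol/L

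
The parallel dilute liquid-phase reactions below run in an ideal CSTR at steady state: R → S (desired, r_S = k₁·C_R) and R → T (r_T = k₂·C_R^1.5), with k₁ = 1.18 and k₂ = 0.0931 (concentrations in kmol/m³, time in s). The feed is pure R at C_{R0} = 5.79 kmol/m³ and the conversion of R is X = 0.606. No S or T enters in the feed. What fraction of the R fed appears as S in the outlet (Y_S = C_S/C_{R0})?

0.541

Exit C_R = C_{R0}(1−X) = 5.79×0.394 = 2.281 kmol/m³.
A CSTR operates uniformly at the exit composition, giving r_S = 2.692 and r_T = 0.3208 (each k·C_R^n at C_R = 2.281).
Fraction of consumed R going to S: r_S/(r_S+r_T) = 0.8935.
C_S = 0.8935·C_{R0}·X = 0.8935×5.79×0.606 = 3.14 kmol/m³; Y_S = C_S/C_{R0} = 0.541.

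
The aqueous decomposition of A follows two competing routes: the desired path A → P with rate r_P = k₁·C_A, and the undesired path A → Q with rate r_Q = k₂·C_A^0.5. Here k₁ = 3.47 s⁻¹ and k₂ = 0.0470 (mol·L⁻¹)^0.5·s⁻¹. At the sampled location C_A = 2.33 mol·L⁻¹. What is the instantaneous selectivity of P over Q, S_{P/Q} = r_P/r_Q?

113

S_{P/Q} = r_P/r_Q = (k₁·C_A)/(k₂·C_A^0.5) = (k₁/k₂)·C_A^0.5.
= (3.47×2.330) / (0.0470×2.330^0.5) = 8.085/0.07174 = 113.
Since the desired path is higher order in A, keeping C_A high (PFR or concentrated feed) favours P.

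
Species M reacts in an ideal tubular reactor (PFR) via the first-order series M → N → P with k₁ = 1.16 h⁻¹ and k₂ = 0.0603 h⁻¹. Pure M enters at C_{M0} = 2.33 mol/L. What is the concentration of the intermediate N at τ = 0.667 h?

For first-order series with pure M initially, C_N(τ) = k₁C_{M0}/(k₂−k₁)·(e^(−k₁τ) − e^(−k₂τ)).
e^(−k₁τ) = e^(−1.16×0.667) = e^(−0.7737) = 0.4613; e^(−k₂τ) = e^(−0.04022) = 0.9606.
C_N = 1.16×2.33/(0.0603−1.16) × (0.4613−0.9606) = (-2.458)×(-0.4993) = 1.227 mol/L.

1.23 mol/L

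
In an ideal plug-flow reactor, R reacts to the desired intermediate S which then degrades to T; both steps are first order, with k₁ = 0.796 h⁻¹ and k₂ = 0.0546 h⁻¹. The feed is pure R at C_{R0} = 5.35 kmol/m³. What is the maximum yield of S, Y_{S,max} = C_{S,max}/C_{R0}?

Evaluating C_S at τ_opt = ln(k₂/k₁)/(k₂−k₁) gives C_{S,max}/C_{R0} = (k₁/k₂)^[k₂/(k₂−k₁)].
= (0.796/0.0546)^(0.0546/(0.0546−0.796)) = (14.58)^(-0.07364) = 0.8209.

0.821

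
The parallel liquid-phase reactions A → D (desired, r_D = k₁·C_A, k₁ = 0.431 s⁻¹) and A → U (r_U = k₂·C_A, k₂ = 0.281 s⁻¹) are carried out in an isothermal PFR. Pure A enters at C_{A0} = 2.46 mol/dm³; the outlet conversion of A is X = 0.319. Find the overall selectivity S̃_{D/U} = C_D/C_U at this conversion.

C_A = C_{A0}(1−X) = 1.675 mol/dm³.
Both paths are first order in A, so the instantaneous fraction to D is constant: dC_D/d(−C_A) = k₁/(k₁+k₂) = 0.6053.
C_D = 0.6053·(C_{A0}−C_A) = 0.6053×0.7847 = 0.475 mol/dm³.
C_U = (C_{A0}−C_A)−C_D = 0.3097 mol/dm³; S̃_{D/U} = 0.4750/0.3097 = 1.53.

1.53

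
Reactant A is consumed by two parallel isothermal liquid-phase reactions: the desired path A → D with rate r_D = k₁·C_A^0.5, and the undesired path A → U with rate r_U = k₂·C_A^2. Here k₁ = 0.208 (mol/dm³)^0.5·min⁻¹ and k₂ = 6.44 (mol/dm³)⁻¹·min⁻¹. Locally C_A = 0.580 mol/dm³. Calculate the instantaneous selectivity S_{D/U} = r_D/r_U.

S_{D/U} = r_D/r_U = (k₁·C_A^0.5)/(k₂·C_A^2) = (k₁/k₂)·C_A^-1.5.
= (0.208×0.5800^0.5) / (6.44×0.5800^2) = 0.1584/2.166 = 0.0731.

0.0731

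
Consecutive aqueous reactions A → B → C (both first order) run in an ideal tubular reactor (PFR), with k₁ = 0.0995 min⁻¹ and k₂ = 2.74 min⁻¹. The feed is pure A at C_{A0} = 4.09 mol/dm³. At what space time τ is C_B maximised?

1.26 min

The intermediate peaks when r₁ = r₂, i.e. k₁e^(−k₁τ) = k₂e^(−k₂τ), giving τ_opt = ln(k₂/k₁)/(k₂−k₁).
= ln(2.74/0.0995)/(2.74−0.0995) = ln(27.54)/2.641 = 3.316/2.641 = 1.26 min.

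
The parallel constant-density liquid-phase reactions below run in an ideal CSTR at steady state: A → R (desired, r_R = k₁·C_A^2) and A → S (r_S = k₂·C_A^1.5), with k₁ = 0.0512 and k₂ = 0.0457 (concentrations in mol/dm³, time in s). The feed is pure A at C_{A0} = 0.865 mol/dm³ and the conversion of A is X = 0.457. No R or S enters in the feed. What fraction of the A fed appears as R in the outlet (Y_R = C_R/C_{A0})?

Exit C_A = C_{A0}(1−X) = 0.865×0.543 = 0.4697 mol/dm³.
In a CSTR the entire volume is at exit conditions, so r_R = 0.0512×0.4697^2 = 0.01130 and r_S = 0.0457×0.4697^1.5 = 0.01471.
Fraction of consumed A going to R: r_R/(r_R+r_S) = 0.4343.
C_R = 0.4343·C_{A0}·X = 0.4343×0.865×0.457 = 0.172 mol/dm³; Y_R = C_R/C_{A0} = 0.198.

0.198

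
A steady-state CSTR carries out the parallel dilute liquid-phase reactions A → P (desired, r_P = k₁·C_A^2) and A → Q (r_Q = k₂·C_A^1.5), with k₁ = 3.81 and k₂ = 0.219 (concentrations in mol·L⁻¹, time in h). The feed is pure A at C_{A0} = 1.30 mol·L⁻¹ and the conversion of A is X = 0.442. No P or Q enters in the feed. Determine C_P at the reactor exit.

0.538 mol·L⁻¹

Exit C_A = C_{A0}(1−X) = 1.30×0.558 = 0.7254 mol·L⁻¹.
In a CSTR the entire volume is at exit conditions, so r_P = 3.81×0.7254^2 = 2.005 and r_Q = 0.219×0.7254^1.5 = 0.1353.
Fraction of consumed A going to P: r_P/(r_P+r_Q) = 0.9368.
C_P = 0.9368·C_{A0}·X = 0.9368×1.30×0.442 = 0.538 mol·L⁻¹.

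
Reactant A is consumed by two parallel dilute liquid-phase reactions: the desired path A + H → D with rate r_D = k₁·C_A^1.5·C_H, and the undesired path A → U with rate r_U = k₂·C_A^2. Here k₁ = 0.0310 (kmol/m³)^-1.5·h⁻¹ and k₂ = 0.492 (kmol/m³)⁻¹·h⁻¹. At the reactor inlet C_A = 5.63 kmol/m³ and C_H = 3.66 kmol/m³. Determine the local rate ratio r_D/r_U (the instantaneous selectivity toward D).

0.0972

S_{D/U} = r_D/r_U = (k₁·C_A^1.5·C_H)/(k₂·C_A^2) = (k₁/k₂)·C_A^-0.5·C_H.
= (0.0310×5.630^1.5×3.660) / (0.492×5.630^2) = 1.516/15.59 = 0.0972.
The undesired path is higher order in A, so low C_A (CSTR or dilute feed) favours D.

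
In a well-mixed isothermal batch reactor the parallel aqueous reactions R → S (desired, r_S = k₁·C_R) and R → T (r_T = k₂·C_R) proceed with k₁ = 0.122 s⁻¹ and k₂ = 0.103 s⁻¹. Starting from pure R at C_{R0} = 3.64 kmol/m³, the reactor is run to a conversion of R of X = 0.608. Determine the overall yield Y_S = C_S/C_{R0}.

0.330

C_R = C_{R0}(1−X) = 1.427 kmol/m³.
Both paths are first order in R, so the instantaneous fraction to S is constant: dC_S/d(−C_R) = k₁/(k₁+k₂) = 0.5422.
C_S = 0.5422·(C_{R0}−C_R) = 0.5422×2.213 = 1.20 kmol/m³.
Y_S = C_S/C_{R0} = 1.200/3.64 = 0.330.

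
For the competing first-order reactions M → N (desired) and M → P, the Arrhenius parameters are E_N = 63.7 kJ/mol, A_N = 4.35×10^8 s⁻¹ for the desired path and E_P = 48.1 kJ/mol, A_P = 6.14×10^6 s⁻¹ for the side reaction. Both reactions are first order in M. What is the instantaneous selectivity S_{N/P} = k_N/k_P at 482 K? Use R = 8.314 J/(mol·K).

k_N/k_P = (A_N/A_P)·exp[−(E_N−E_P)/(RT)] = (A_N/A_P)·exp[(E_P−E_N)/(RT)].
(E_P−E_N)/(RT) = (48.1−63.7)×10³/(8.314×482) = -15600/4007 = -3.893.
k_N/k_P = (4.35×10^8/6.14×10^6)·exp(-3.893) = 70.85 × 0.02039 = 1.44.
Since E_N > E_P, raising the temperature improves selectivity toward N.

1.44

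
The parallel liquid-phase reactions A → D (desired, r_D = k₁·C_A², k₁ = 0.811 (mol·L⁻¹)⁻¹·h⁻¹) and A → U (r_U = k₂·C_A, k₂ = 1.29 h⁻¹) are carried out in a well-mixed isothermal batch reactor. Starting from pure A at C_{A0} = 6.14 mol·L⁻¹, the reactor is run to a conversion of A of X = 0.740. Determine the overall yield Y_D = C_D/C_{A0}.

C_A = C_{A0}(1−X) = 1.596 mol·L⁻¹.
Along a PFR/batch, dC_U/dC_A = −r_U/(r_D+r_U) = −k₂/(k₂+k₁·C_A).
Integrating from C_{A0} to C_A: C_U = (1.29/0.811)·ln[(1.29+0.811·6.14)/(1.29+0.811·1.60)] = 1.591·ln(6.270/2.585) = 1.409 mol·L⁻¹.
Then C_D = (C_{A0}−C_A) − C_U = 4.544 − 1.409 = 3.134 mol·L⁻¹.
Y_D = C_D/C_{A0} = 3.134/6.14 = 0.510.

0.510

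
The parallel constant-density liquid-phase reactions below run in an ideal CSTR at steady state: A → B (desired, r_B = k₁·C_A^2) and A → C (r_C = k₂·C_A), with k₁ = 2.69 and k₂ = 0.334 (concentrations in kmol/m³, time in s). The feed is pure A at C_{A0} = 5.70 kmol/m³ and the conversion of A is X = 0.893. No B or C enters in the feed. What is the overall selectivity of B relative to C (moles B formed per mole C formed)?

Exit C_A = C_{A0}(1−X) = 5.70×0.107 = 0.6099 kmol/m³.
In a CSTR the entire volume is at exit conditions, so r_B = 2.69×0.6099^2 = 1.001 and r_C = 0.334×0.6099 = 0.2037.
Overall selectivity = C_B/C_C = r_Bτ/(r_Cτ) = r_B/r_C = 4.91.

4.91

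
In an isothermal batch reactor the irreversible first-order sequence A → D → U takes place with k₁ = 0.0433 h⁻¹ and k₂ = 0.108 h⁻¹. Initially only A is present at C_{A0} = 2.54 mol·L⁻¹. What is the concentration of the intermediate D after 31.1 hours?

For first-order series with pure A initially, C_D(t) = k₁C_{A0}/(k₂−k₁)·(e^(−k₁t) − e^(−k₂t)).
e^(−k₁t) = e^(−0.0433×31.1) = e^(−1.347) = 0.2601; e^(−k₂t) = e^(−3.359) = 0.03478.
C_D = 0.0433×2.54/(0.108−0.0433) × (0.2601−0.03478) = 1.700×0.2253 = 0.3830 mol·L⁻¹.

0.383 mol·L⁻¹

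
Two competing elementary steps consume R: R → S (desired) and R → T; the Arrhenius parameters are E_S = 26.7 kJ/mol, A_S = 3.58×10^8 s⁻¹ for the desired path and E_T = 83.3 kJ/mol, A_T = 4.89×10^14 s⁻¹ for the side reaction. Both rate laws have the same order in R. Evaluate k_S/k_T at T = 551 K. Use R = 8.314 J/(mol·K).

Since both paths have the same order in R, the concentration cancels and S_{S/T} = k_S/k_T = (A_S/A_T)·exp[(E_T−E_S)/(RT)].
(E_T−E_S)/(RT) = (83.3−26.7)×10³/(8.314×551) = 56600/4581 = 12.36.
k_S/k_T = (3.58×10^8/4.89×10^14)·exp(12.36) = 7.321×10^-7 × 2.322×10^5 = 0.170.

0.170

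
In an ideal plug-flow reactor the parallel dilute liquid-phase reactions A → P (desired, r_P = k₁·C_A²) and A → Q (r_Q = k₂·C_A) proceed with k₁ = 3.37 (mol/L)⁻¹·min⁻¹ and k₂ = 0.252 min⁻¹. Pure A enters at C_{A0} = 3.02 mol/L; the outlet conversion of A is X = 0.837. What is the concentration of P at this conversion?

C_A = C_{A0}(1−X) = 0.4923 mol/L.
Along a PFR/batch, dC_Q/dC_A = −r_Q/(r_P+r_Q) = −k₂/(k₂+k₁·C_A).
Integrating from C_{A0} to C_A: C_Q = (0.252/3.37)·ln[(0.252+3.37·3.02)/(0.252+3.37·0.492)] = 0.07478·ln(10.43/1.911) = 0.1269 mol/L.
Then C_P = (C_{A0}−C_A) − C_Q = 2.528 − 0.1269 = 2.401 mol/L.

2.40 mol/L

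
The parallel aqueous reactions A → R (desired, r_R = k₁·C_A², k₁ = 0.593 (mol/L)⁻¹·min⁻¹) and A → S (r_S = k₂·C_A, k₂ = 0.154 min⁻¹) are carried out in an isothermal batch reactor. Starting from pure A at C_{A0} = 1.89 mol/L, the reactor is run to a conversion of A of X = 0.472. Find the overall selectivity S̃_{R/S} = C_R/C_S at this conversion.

C_A = C_{A0}(1−X) = 0.9979 mol/L.
Along a PFR/batch, dC_S/dC_A = −r_S/(r_R+r_S) = −k₂/(k₂+k₁·C_A).
Integrating from C_{A0} to C_A: C_S = (0.154/0.593)·ln[(0.154+0.593·1.89)/(0.154+0.593·0.998)] = 0.2597·ln(1.275/0.7458) = 0.1392 mol/L.
Then C_R = (C_{A0}−C_A) − C_S = 0.8921 − 0.1392 = 0.7529 mol/L.
S̃_{R/S} = C_R/C_S = 0.7529/0.1392 = 5.41.

5.41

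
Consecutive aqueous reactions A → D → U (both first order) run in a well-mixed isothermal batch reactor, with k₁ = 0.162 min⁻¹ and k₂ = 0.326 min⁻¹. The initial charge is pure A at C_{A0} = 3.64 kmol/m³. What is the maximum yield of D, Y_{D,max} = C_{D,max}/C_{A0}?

0.249

Evaluating C_D at t_opt = ln(k₂/k₁)/(k₂−k₁) gives C_{D,max}/C_{A0} = (k₁/k₂)^[k₂/(k₂−k₁)].
= (0.162/0.326)^(0.326/(0.326−0.162)) = (0.4969)^(1.988) = 0.2491.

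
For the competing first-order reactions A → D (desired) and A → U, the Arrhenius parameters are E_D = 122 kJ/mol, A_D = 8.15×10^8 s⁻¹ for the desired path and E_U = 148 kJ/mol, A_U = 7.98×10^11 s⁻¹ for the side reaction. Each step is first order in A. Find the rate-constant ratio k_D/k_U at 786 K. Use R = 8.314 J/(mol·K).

0.0546

k_D/k_U = (A_D/A_U)·exp[−(E_D−E_U)/(RT)] = (A_D/A_U)·exp[(E_U−E_D)/(RT)].
(E_U−E_D)/(RT) = (148−122)×10³/(8.314×786) = 26000/6535 = 3.979.
k_D/k_U = (8.15×10^8/7.98×10^11)·exp(3.979) = 0.001021 × 53.45 = 0.0546.
Since E_D < E_U, lowering the temperature improves selectivity toward D.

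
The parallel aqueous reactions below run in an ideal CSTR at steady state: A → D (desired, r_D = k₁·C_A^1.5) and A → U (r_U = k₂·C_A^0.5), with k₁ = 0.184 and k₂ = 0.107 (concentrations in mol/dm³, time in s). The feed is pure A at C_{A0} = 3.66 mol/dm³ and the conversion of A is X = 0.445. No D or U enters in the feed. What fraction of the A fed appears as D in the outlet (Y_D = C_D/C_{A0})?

0.346

Exit C_A = C_{A0}(1−X) = 3.66×0.555 = 2.031 mol/dm³.
In a CSTR the entire volume is at exit conditions, so r_D = 0.184×2.031^1.5 = 0.5327 and r_U = 0.107×2.031^0.5 = 0.1525.
Fraction of consumed A going to D: r_D/(r_D+r_U) = 0.7774.
C_D = 0.7774·C_{A0}·X = 0.7774×3.66×0.445 = 1.27 mol/dm³; Y_D = C_D/C_{A0} = 0.346.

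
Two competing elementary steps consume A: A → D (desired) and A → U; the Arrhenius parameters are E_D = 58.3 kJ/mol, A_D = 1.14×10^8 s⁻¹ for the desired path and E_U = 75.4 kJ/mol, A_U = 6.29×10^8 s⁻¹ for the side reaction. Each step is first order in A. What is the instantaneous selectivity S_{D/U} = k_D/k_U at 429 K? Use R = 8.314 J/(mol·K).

With equal orders, S_{D/U} = k_D/k_U = (A_D/A_U)·exp[(E_U−E_D)/(RT)].
(E_U−E_D)/(RT) = (75.4−58.3)×10³/(8.314×429) = 17100/3567 = 4.794.
k_D/k_U = (1.14×10^8/6.29×10^8)·exp(4.794) = 0.1812 × 120.8 = 21.9.
Since E_D < E_U, lowering the temperature improves selectivity toward D.

21.9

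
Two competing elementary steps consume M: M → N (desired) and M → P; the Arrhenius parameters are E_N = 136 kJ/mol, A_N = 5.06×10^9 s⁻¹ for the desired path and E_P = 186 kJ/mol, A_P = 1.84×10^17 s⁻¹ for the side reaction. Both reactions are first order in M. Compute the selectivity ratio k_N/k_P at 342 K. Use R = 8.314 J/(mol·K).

1.19

k_N/k_P = (A_N/A_P)·exp[−(E_N−E_P)/(RT)] = (A_N/A_P)·exp[(E_P−E_N)/(RT)].
(E_P−E_N)/(RT) = (186−136)×10³/(8.314×342) = 50000/2843 = 17.58.
k_N/k_P = (5.06×10^9/1.84×10^17)·exp(17.58) = 2.750×10^-8 × 4.334×10^7 = 1.19.
Since E_N < E_P, lowering the temperature improves selectivity toward N.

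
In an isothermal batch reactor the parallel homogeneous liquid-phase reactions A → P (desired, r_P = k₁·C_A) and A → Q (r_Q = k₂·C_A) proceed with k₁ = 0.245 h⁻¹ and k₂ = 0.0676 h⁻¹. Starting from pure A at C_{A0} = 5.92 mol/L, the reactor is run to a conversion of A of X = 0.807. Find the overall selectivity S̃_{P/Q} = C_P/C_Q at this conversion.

C_A = C_{A0}(1−X) = 1.143 mol/L.
Both paths are first order in A, so the instantaneous fraction to P is constant: dC_P/d(−C_A) = k₁/(k₁+k₂) = 0.7837.
C_P = 0.7837·(C_{A0}−C_A) = 0.7837×4.777 = 3.74 mol/L.
C_Q = (C_{A0}−C_A)−C_P = 1.033 mol/L; S̃_{P/Q} = 3.744/1.033 = 3.62.

3.62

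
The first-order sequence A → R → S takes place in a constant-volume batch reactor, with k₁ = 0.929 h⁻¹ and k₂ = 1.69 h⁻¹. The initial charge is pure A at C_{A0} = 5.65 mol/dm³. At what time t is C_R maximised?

For first-order series the maximum of C_R occurs at t_opt = ln(k₂/k₁)/(k₂−k₁).
= ln(1.69/0.929)/(1.69−0.929) = ln(1.819)/0.7610 = 0.5984/0.7610 = 0.786 h.

0.786 h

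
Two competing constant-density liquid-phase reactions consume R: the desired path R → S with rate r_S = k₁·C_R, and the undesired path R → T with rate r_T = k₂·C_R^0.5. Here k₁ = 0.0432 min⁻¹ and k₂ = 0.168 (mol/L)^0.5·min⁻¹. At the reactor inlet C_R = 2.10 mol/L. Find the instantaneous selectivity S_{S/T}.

0.373

S_{S/T} = r_S/r_T = (k₁·C_R)/(k₂·C_R^0.5) = (k₁/k₂)·C_R^0.5.
= (0.0432×2.100) / (0.168×2.100^0.5) = 0.09072/0.2435 = 0.373.
Since the desired path is higher order in R, keeping C_R high (PFR or concentrated feed) favours S.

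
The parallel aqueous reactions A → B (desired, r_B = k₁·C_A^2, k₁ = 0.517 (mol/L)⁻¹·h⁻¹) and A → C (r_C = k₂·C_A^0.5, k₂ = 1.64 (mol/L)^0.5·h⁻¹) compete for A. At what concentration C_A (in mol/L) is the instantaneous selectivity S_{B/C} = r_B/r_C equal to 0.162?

0.642 mol/L

S_{B/C} = (k₁/k₂)·C_A^1.5 ⇒ C_A = (S·k₂/k₁)^(1/1.5).
= (0.162×1.64/0.517)^(0.6667) = (0.5139)^(0.6667) = 0.642 mol/L.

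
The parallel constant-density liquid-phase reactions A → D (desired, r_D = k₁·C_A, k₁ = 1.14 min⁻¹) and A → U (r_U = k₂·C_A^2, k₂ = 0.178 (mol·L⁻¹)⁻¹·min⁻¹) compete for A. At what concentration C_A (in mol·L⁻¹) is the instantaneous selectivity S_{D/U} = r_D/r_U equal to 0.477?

S_{D/U} = (k₁/k₂)·C_A⁻¹ ⇒ C_A = (S·k₂/k₁)^(-1).
= (0.477×0.178/1.14)^(-1) = (0.07448)^(-1) = 13.4 mol·L⁻¹.

13.4 mol·L⁻¹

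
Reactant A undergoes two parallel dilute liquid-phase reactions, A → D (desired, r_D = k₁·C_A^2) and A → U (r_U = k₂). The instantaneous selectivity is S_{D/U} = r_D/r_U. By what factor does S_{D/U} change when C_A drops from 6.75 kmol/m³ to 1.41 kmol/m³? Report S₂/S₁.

0.0436

S_{D/U} = (k₁/k₂)·C_A^2, so S₂/S₁ = (C_{A,2}/C_{A,1})^2.
= (1.41/6.75)^2 = (0.2089)^2 = 0.0436.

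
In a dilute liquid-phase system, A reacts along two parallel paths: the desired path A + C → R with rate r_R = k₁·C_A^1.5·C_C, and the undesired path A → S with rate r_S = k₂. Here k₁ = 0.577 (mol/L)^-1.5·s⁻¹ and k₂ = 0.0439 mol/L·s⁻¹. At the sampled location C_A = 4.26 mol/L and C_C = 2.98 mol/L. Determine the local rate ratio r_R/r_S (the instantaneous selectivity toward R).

344

S_{R/S} = r_R/r_S = (k₁·C_A^1.5·C_C)/(k₂) = (k₁/k₂)·C_A^1.5·C_C.
= (0.577×4.260^1.5×2.980) / (0.0439) = 15.12/0.04390 = 344.
Since the desired path is higher order in A, keeping C_A high (PFR or concentrated feed) favours R.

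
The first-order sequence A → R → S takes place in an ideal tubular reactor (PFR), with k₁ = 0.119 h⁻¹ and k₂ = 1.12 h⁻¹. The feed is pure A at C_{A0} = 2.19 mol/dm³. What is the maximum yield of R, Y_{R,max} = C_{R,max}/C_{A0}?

At the optimum, C_{R,max}/C_{A0} = (k₁/k₂)^[k₂/(k₂−k₁)].
= (0.119/1.12)^(1.12/(1.12−0.119)) = (0.1062)^(1.119) = 0.08139.

0.0814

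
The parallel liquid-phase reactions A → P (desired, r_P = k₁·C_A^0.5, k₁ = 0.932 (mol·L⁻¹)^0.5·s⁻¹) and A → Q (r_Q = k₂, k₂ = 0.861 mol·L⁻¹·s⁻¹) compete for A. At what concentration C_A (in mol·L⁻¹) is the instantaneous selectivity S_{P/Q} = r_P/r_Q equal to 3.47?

S_{P/Q} = (k₁/k₂)·C_A^0.5 ⇒ C_A = (S·k₂/k₁)^(2).
= (3.47×0.861/0.932)^(2) = (3.206)^(2) = 10.3 mol·L⁻¹.

10.3 mol·L⁻¹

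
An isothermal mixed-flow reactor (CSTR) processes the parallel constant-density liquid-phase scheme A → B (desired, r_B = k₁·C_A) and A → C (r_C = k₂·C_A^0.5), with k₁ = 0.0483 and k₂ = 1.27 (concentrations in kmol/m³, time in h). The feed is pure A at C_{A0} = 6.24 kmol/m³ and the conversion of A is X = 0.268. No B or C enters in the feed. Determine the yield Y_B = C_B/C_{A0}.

0.0201

Exit C_A = C_{A0}(1−X) = 6.24×0.732 = 4.568 kmol/m³.
In a CSTR the entire volume is at exit conditions, so r_B = 0.0483×4.568 = 0.2206 and r_C = 1.27×4.568^0.5 = 2.714.
Fraction of consumed A going to B: r_B/(r_B+r_C) = 0.07517.
C_B = 0.07517·C_{A0}·X = 0.07517×6.24×0.268 = 0.126 kmol/m³; Y_B = C_B/C_{A0} = 0.0201.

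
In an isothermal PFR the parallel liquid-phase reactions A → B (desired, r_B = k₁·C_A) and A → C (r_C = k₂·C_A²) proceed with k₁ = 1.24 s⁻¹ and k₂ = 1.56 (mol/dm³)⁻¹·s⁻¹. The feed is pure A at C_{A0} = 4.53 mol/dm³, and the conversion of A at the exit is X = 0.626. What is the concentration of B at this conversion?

C_A = C_{A0}(1−X) = 1.694 mol/dm³.
Along a PFR/batch, dC_B/dC_A = −r_B/(r_B+r_C) = −k₁/(k₁+k₂·C_A).
Integrating from C_{A0} to C_A: C_B = (1.24/1.56)·ln[(1.24+1.56·4.53)/(1.24+1.56·1.69)] = 0.7949·ln(8.307/3.883) = 0.6045 mol/dm³.

0.604 mol/dm³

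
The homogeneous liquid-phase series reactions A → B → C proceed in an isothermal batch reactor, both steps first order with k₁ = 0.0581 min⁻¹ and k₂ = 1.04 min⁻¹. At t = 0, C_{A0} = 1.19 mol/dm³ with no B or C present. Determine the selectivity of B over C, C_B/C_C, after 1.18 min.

1.34

The intermediate concentration in a first-order A→B→C sequence is C_B = k₁C_{A0}(e^(−k₁t) − e^(−k₂t))/(k₂−k₁).
e^(−k₁t) = e^(−0.0581×1.18) = e^(−0.06856) = 0.9337; e^(−k₂t) = e^(−1.227) = 0.2931.
C_B = 0.0581×1.19/(1.04−0.0581) × (0.9337−0.2931) = 0.07041×0.6406 = 0.04511 mol/dm³.
C_A = C_{A0}e^(−k₁t) = 1.111 mol/dm³, so C_C = C_{A0}−C_A−C_B = 0.03374 mol/dm³; C_B/C_C = 1.34.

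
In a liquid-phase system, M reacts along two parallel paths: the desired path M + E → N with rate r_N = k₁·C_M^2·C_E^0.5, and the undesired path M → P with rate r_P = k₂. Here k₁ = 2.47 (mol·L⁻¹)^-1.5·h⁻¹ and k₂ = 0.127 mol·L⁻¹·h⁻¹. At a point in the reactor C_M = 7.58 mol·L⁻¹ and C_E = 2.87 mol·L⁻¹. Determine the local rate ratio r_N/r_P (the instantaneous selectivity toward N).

S_{N/P} = r_N/r_P = (k₁·C_M^2·C_E^0.5)/(k₂) = (k₁/k₂)·C_M^2·C_E^0.5.
= (2.47×7.580^2×2.870^0.5) / (0.127) = 240.4/0.1270 = 1893.
Since the desired path is higher order in M, keeping C_M high (PFR or concentrated feed) favours N.

1893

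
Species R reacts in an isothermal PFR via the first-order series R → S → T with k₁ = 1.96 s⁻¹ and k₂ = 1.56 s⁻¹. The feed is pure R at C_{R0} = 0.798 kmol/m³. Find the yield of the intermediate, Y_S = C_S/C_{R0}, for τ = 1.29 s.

The intermediate concentration in a first-order A→B→C sequence is C_S = k₁C_{R0}(e^(−k₁τ) − e^(−k₂τ))/(k₂−k₁).
e^(−k₁τ) = e^(−1.96×1.29) = e^(−2.528) = 0.07979; e^(−k₂τ) = e^(−2.012) = 0.1337.
C_S = 1.96×0.798/(1.56−1.96) × (0.07979−0.1337) = (-3.910)×(-0.05388) = 0.2107 kmol/m³.
Y_S = C_S/C_{R0} = 0.2107/0.798 = 0.264.

0.264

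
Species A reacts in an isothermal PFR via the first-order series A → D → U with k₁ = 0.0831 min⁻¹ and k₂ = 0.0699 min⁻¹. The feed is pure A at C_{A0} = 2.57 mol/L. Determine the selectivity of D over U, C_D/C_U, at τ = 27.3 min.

0.460

The intermediate concentration in a first-order A→B→C sequence is C_D = k₁C_{A0}(e^(−k₁τ) − e^(−k₂τ))/(k₂−k₁).
e^(−k₁τ) = e^(−0.0831×27.3) = e^(−2.269) = 0.1035; e^(−k₂τ) = e^(−1.908) = 0.1483.
C_D = 0.0831×2.57/(0.0699−0.0831) × (0.1035−0.1483) = (-16.18)×(-0.04488) = 0.7262 mol/L.
C_A = C_{A0}e^(−k₁τ) = 0.2659 mol/L, so C_U = C_{A0}−C_A−C_D = 1.578 mol/L; C_D/C_U = 0.460.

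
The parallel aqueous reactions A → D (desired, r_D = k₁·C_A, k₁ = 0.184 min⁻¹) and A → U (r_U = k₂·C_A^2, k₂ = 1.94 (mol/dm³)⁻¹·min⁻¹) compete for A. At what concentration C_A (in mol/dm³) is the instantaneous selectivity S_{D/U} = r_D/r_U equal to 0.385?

0.246 mol/dm³

S_{D/U} = (k₁/k₂)·C_A⁻¹ ⇒ C_A = (S·k₂/k₁)^(-1).
= (0.385×1.94/0.184)^(-1) = (4.059)^(-1) = 0.246 mol/dm³.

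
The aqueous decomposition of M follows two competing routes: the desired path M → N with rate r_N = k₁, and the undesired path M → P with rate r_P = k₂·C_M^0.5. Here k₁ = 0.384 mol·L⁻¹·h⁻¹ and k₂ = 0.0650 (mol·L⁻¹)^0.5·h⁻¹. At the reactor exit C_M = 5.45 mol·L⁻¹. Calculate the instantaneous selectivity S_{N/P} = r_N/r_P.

S_{N/P} = r_N/r_P = (k₁)/(k₂·C_M^0.5) = (k₁/k₂)·C_M^-0.5.
= (0.384) / (0.0650×5.450^0.5) = 0.3840/0.1517 = 2.53.

2.53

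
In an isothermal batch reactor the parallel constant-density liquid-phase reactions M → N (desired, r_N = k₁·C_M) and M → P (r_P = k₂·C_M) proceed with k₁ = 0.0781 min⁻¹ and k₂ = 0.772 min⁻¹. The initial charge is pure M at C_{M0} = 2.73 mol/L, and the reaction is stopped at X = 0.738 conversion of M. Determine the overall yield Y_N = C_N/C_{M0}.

0.0678

C_M = C_{M0}(1−X) = 0.7153 mol/L.
Both paths are first order in M, so the instantaneous fraction to N is constant: dC_N/d(−C_M) = k₁/(k₁+k₂) = 0.09187.
C_N = 0.09187·(C_{M0}−C_M) = 0.09187×2.015 = 0.185 mol/L.
Y_N = C_N/C_{M0} = 0.1851/2.73 = 0.0678.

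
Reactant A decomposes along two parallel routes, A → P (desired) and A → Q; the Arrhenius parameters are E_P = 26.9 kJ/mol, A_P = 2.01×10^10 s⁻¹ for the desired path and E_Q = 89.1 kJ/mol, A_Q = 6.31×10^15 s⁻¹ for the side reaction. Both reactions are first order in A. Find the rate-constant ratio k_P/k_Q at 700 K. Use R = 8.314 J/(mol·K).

With equal orders, S_{P/Q} = k_P/k_Q = (A_P/A_Q)·exp[(E_Q−E_P)/(RT)].
(E_Q−E_P)/(RT) = (89.1−26.9)×10³/(8.314×700) = 62200/5820 = 10.69.
k_P/k_Q = (2.01×10^10/6.31×10^15)·exp(10.69) = 3.185×10^-6 × 43812 = 0.140.

0.140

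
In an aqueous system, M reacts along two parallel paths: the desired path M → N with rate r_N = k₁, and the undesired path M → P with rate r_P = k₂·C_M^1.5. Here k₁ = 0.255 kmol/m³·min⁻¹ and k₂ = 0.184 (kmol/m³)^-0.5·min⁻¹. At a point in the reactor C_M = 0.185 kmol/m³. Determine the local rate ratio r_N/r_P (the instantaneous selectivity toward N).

S_{N/P} = r_N/r_P = (k₁)/(k₂·C_M^1.5) = (k₁/k₂)·C_M^-1.5.
= (0.255) / (0.184×0.1850^1.5) = 0.2550/0.01464 = 17.4.
The undesired path is higher order in M, so low C_M (CSTR or dilute feed) favours N.

17.4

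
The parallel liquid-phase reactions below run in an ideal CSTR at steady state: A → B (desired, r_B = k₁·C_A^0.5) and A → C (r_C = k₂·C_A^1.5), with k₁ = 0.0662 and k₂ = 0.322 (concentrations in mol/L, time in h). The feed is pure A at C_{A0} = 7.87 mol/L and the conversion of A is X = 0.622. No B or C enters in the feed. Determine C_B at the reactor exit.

Exit C_A = C_{A0}(1−X) = 7.87×0.378 = 2.975 mol/L.
Rates in a CSTR are evaluated at the outlet concentration: r_B = 0.0662×2.975^0.5 = 0.1142, r_C = 0.322×2.975^1.5 = 1.652.
Fraction of consumed A going to B: r_B/(r_B+r_C) = 0.06464.
C_B = 0.06464·C_{A0}·X = 0.06464×7.87×0.622 = 0.316 mol/L.

0.316 mol/L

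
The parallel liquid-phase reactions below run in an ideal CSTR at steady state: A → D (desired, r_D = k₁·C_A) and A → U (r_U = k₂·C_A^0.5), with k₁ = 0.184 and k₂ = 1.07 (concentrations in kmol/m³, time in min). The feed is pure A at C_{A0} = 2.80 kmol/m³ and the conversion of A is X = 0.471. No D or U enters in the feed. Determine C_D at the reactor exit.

0.228 kmol/m³

Exit C_A = C_{A0}(1−X) = 2.80×0.529 = 1.481 kmol/m³.
Rates in a CSTR are evaluated at the outlet concentration: r_D = 0.184×1.481 = 0.2725, r_U = 1.07×1.481^0.5 = 1.302.
Fraction of consumed A going to D: r_D/(r_D+r_U) = 0.1731.
C_D = 0.1731·C_{A0}·X = 0.1731×2.80×0.471 = 0.228 kmol/m³.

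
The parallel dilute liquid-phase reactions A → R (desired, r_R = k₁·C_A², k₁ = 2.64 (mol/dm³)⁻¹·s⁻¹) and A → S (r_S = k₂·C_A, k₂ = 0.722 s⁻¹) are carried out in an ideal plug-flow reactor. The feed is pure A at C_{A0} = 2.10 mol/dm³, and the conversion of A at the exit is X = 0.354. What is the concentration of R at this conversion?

0.641 mol/dm³

C_A = C_{A0}(1−X) = 1.357 mol/dm³.
Along a PFR/batch, dC_S/dC_A = −r_S/(r_R+r_S) = −k₂/(k₂+k₁·C_A).
Integrating from C_{A0} to C_A: C_S = (0.722/2.64)·ln[(0.722+2.64·2.10)/(0.722+2.64·1.36)] = 0.2735·ln(6.266/4.303) = 0.1028 mol/dm³.
Then C_R = (C_{A0}−C_A) − C_S = 0.7434 − 0.1028 = 0.6406 mol/dm³.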